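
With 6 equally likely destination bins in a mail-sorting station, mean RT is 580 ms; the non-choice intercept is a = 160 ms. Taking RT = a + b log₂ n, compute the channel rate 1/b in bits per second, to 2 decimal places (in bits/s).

6.15 bits/s

Choice component = 580 − 160 = 420 ms over log₂(6) = 2.5850 bits.
b = 420 / 2.5850 = 162.478 ms/bit, so 1/b = 6.155 bits/s.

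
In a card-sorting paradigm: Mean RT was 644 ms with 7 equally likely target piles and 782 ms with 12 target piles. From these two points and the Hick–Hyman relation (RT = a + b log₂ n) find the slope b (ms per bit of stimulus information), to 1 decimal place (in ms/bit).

Slope: b = (782 − 644) / (log₂ 12 − log₂ 7) = 138/0.7776 = 177.467 ms/bit.

177.5 ms/bit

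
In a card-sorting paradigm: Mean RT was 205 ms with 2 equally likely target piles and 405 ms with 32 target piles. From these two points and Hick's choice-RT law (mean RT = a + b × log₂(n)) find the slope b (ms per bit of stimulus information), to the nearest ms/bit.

Slope: b = (405 − 205) / (log₂ 32 − log₂ 2) = 200/4.0000 = 50 ms/bit.

50 ms/bit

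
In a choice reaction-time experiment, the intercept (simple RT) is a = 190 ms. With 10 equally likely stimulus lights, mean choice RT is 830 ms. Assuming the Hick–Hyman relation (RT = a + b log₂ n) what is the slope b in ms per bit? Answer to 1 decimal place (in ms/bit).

192.7 ms/bit

10 alternatives carry log₂ 10 = 3.3219 bits; the choice cost is 830 − 190 = 640 ms, so b = 640/3.3219 = 192.659 ms/bit.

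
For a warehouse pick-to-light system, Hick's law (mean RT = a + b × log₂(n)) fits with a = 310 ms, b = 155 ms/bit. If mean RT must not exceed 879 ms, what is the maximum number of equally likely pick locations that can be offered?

12

Information budget: (879 − 310)/155 = 3.6710 bits, so n ≤ 2^3.6710 = 12.737 → at most 12.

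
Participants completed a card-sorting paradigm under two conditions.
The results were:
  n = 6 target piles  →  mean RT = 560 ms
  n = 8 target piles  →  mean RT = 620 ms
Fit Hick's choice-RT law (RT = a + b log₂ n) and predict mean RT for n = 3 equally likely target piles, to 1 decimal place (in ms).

RT is linear in log₂ n, so two points fix the line:
  b = (620 − 560) / (log₂ 8 − log₂ 6) = 60 / (3 − 2.5850) = 144.565 ms/bit
  a = 560 − 144.565 × 2.5850 = 186.304 ms
Then RT(3) = 186.304 + 144.565 × log₂ 3 = 186.304 + 144.565 × 1.5850 ≈ 415.435 ms.

415.4 ms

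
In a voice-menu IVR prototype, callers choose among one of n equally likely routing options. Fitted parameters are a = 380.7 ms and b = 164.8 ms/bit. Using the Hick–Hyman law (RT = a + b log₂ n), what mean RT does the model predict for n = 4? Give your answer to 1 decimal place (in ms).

log₂(4) = 2 bits, so RT = 380.7 + 164.8 × 2 ≈ 710.300 ms.

710.3 ms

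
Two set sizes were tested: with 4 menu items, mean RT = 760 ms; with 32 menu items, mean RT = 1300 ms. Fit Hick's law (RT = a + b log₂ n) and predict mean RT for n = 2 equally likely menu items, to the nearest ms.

580 ms

RT is linear in log₂ n, so two points fix the line:
  b = (1300 − 760) / (log₂ 32 − log₂ 4) = 540 / (5 − 2) = 180 ms/bit
  a = 760 − 180 × 2 = 400 ms
Then RT(2) = 400 + 180 × log₂ 2 = 400 + 180 × 1 ≈ 580.000 ms.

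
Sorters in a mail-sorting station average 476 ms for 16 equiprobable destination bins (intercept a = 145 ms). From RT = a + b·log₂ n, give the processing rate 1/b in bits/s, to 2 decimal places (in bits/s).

12.08 bits/s

Choice component = 476 − 145 = 331 ms over log₂(16) = 4 bits.
b = 331 / 4 = 82.750 ms/bit, so 1/b = 12.085 bits/s.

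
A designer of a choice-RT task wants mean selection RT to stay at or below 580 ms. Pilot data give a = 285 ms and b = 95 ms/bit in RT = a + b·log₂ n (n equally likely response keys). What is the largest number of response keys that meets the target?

95·log₂ n ≤ 580 − 285 = 295, giving log₂ n ≤ 3.1053 and n ≤ 8.606. The largest whole number is 8.

8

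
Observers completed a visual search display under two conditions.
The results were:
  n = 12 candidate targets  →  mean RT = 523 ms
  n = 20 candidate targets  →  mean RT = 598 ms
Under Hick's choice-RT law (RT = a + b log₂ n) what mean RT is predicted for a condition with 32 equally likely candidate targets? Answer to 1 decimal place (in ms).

Fit slope and intercept:
  b = (598 − 523) / (log₂ 20 − log₂ 12) = 75 / (4.3219 − 3.5850) = 101.769 ms/bit
  a = 523 − 101.769 × 3.5850 = 158.163 ms
Then RT(32) = 158.163 + 101.769 × log₂ 32 = 158.163 + 101.769 × 5 ≈ 667.006 ms.

667.0 ms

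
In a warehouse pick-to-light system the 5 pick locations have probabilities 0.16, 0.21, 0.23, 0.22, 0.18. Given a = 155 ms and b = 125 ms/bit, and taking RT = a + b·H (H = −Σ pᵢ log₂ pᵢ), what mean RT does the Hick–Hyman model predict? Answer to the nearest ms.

H = 0.16·log₂(1/0.16) + 0.21·log₂(1/0.21) + 0.23·log₂(1/0.23) + 0.22·log₂(1/0.22) + 0.18·log₂(1/0.18) = 2.3094 bits.
RT = 155 + 125 × 2.3094 = 443.67 ms.

444 ms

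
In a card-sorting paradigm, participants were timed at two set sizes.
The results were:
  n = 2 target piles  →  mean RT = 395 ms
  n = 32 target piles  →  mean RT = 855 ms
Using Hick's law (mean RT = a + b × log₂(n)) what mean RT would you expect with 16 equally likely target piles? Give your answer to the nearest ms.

RT is linear in log₂ n, so two points fix the line:
  b = (855 − 395) / (log₂ 32 − log₂ 2) = 460 / (5 − 1) = 115 ms/bit
  a = 395 − 115 × 1 = 280 ms
Then RT(16) = 280 + 115 × log₂ 16 = 280 + 115 × 4 ≈ 740.000 ms.

740 ms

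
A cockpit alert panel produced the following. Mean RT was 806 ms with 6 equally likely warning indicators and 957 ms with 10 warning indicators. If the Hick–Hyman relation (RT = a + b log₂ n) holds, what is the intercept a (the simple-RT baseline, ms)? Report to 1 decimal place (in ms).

Slope: b = (957 − 806) / (log₂ 10 − log₂ 6) = 151/0.7370 = 204.894 ms/bit.
Intercept: a = 806 − 204.894·log₂(6) = 276.356 ms.

276.4 ms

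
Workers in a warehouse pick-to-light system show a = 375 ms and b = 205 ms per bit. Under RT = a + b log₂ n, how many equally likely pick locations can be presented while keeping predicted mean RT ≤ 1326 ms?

24

Information budget: (1326 − 375)/205 = 4.6390 bits, so n ≤ 2^4.6390 = 24.916 → at most 24.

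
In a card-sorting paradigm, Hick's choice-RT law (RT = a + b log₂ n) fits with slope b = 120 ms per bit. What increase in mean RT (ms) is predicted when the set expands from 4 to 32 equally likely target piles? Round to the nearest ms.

360 ms

ΔRT = (a + b log₂ n₂) − (a + b log₂ n₁) = b·(log₂ n₂ − log₂ n₁).
log₂(32) − log₂(4) = log₂(32/4) = log₂(8) = 3.
ΔRT = 120 × 3.0000 = 360.000 ms.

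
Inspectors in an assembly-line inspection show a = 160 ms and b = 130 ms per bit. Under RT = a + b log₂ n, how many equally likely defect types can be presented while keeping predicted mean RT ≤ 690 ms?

16

Set 160 + 130·log₂ n ≤ 690 → log₂ n ≤ (690 − 160)/130 = 4.0769.
So n ≤ 2^4.0769 = 16.876; the largest integer n is 16.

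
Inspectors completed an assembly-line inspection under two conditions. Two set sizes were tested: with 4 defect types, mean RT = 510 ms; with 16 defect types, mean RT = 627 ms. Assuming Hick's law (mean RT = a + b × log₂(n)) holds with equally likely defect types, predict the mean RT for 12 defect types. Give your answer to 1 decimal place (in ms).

602.7 ms

With log₂ n on the abscissa the relation is linear; from the two conditions:
  b = (627 − 510) / (log₂ 16 − log₂ 4) = 117 / (4 − 2) = 58.500 ms/bit
  a = 510 − 58.500 × 2 = 393.000 ms
Then RT(12) = 393.000 + 58.500 × log₂ 12 = 393.000 + 58.500 × 3.5850 ≈ 602.720 ms.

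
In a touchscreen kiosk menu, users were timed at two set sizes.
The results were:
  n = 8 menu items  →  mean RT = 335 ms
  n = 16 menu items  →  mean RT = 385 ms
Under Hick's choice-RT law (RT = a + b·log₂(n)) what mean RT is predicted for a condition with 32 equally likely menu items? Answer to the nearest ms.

With log₂ n on the abscissa the relation is linear; from the two conditions:
  b = (385 − 335) / (log₂ 16 − log₂ 8) = 50 / (4 − 3) = 50 ms/bit
  a = 335 − 50 × 3 = 185 ms
Then RT(32) = 185 + 50 × log₂ 32 = 185 + 50 × 5 ≈ 435.000 ms.

435 ms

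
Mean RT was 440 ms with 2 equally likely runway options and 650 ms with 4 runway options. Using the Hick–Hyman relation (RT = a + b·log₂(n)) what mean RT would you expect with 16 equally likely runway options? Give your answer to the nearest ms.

With log₂ n on the abscissa the relation is linear; from the two conditions:
  b = (650 − 440) / (log₂ 4 − log₂ 2) = 210 / (2 − 1) = 210 ms/bit
  a = 440 − 210 × 1 = 230 ms
Then RT(16) = 230 + 210 × log₂ 16 = 230 + 210 × 4 ≈ 1070.000 ms.

1070 ms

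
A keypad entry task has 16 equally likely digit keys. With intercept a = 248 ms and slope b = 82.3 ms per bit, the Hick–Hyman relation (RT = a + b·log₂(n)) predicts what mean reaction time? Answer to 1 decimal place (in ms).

log₂(16) = 4 bits, so RT = 248 + 82.3 × 4 ≈ 577.200 ms.

577.2 ms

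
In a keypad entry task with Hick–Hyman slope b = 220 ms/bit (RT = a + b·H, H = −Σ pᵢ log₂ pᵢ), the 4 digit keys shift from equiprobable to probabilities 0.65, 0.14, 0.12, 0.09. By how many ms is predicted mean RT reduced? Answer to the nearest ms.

The RT saving is b·ΔH. Equiprobable H₀ = log₂(4) = 2.0000 bits; with the given probabilities H = 1.4808 bits.
b·(H₀ − H) = 220 × (2.0000 − 1.4808) = 114.22 ms.

114 ms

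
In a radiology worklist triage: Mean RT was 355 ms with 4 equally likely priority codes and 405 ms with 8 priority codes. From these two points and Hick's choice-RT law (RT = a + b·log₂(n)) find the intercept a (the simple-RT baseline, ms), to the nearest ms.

255 ms

The slope on a log₂ axis is (405 − 355) / (3 − 2) = 50 ms/bit.
a = RT₁ − b·log₂ n₁ = 355 − 50 × 2 = 255.000 ms.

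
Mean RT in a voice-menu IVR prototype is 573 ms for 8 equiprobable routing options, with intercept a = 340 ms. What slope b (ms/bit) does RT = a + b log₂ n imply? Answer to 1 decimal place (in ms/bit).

b = (573 − 340) / log₂(8) = 233 / 3 = 77.667 ms/bit.

77.7 ms/bit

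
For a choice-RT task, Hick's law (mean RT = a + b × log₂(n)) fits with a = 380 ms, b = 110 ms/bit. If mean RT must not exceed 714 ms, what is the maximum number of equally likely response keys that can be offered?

8

Set 380 + 110·log₂ n ≤ 714 → log₂ n ≤ (714 − 380)/110 = 3.0364.
So n ≤ 2^3.0364 = 8.204; the largest integer n is 8.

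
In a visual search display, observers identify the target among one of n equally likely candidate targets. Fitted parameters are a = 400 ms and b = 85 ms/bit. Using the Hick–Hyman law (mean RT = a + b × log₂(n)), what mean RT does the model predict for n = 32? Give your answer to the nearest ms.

825 ms

log₂(32) = 5 bits, so RT = 400 + 85 × 5 ≈ 825.000 ms.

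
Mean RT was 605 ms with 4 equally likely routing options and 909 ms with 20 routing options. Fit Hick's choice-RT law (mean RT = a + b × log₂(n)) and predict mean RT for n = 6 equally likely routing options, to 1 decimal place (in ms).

681.6 ms

RT is linear in log₂ n, so two points fix the line:
  b = (909 − 605) / (log₂ 20 − log₂ 4) = 304 / (4.3219 − 2) = 130.926 ms/bit
  a = 605 − 130.926 × 2 = 343.149 ms
Then RT(6) = 343.149 + 130.926 × log₂ 6 = 343.149 + 130.926 × 2.5850 ≈ 681.587 ms.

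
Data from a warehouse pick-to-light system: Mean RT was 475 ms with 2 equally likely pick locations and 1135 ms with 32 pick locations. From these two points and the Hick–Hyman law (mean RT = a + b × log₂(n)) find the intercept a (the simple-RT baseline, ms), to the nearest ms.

b = (RT₂ − RT₁)/(log₂ n₂ − log₂ n₁) = (1135 − 475)/(5 − 1) = 165 ms/bit.
Intercept: a = 475 − 165·log₂(2) = 310.000 ms.

310 ms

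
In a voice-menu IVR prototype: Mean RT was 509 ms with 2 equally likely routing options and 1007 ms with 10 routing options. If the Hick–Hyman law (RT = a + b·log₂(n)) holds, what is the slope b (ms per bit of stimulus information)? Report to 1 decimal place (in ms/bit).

214.5 ms/bit

b = (RT₂ − RT₁)/(log₂ n₂ − log₂ n₁) = (1007 − 509)/(3.3219 − 1) = 214.477 ms/bit.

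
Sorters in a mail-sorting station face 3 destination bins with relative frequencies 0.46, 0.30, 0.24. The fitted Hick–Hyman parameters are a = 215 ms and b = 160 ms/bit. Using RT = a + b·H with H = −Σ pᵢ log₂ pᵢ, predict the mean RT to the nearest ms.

460 ms

Entropy contributions −pᵢ log₂ pᵢ: 0.5153, 0.5211, 0.4941; sum H = 1.5306 bits.
RT = a + bH = 215 + 160·1.5306 = 459.89 ms.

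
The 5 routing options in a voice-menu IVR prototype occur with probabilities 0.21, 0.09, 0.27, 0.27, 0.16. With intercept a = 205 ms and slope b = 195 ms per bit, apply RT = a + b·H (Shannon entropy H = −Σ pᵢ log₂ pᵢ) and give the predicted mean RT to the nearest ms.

640 ms

H = 0.21·log₂(1/0.21) + 0.09·log₂(1/0.09) + 0.27·log₂(1/0.27) + 0.27·log₂(1/0.27) + 0.16·log₂(1/0.16) = 2.2285 bits.
RT = 205 + 195 × 2.2285 = 639.56 ms.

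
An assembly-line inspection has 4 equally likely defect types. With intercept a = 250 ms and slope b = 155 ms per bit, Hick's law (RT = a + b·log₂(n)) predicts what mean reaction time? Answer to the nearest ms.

log₂(4) = 2 bits, so RT = 250 + 155 × 2 ≈ 560.000 ms.

560 ms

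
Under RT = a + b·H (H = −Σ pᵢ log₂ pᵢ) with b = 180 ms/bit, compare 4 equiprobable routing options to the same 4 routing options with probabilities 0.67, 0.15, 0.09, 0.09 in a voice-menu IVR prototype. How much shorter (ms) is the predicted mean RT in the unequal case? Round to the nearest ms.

104 ms

Equiprobable entropy H₀ = log₂ 4 = 2.0000 bits.
Skewed entropy H = −Σ pᵢ log₂ pᵢ = 1.4230 bits.
ΔRT = b·(H₀ − H) = 180 × 0.5770 = 103.87 ms.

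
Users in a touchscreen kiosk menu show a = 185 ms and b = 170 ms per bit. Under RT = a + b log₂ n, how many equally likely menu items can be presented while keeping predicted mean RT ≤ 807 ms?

12

Information budget: (807 − 185)/170 = 3.6588 bits, so n ≤ 2^3.6588 = 12.630 → at most 12.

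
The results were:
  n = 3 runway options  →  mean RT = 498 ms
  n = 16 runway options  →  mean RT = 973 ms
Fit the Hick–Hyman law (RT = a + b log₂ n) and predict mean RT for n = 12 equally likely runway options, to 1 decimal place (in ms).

891.4 ms

RT is linear in log₂ n, so two points fix the line:
  b = (973 − 498) / (log₂ 16 − log₂ 3) = 475 / (4 − 1.5850) = 196.684 ms/bit
  a = 498 − 196.684 × 1.5850 = 186.263 ms
Then RT(12) = 186.263 + 196.684 × log₂ 12 = 186.263 + 196.684 × 3.5850 ≈ 891.369 ms.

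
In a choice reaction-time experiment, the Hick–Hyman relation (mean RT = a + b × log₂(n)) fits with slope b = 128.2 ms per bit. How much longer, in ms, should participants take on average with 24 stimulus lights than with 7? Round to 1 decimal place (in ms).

227.9 ms

ΔRT = (a + b log₂ n₂) − (a + b log₂ n₁) = b·(log₂ n₂ − log₂ n₁).
log₂(24) − log₂(7) = 4.5850 − 2.8074 = 1.7776.
ΔRT = 128.2 × 1.7776 = 227.889 ms.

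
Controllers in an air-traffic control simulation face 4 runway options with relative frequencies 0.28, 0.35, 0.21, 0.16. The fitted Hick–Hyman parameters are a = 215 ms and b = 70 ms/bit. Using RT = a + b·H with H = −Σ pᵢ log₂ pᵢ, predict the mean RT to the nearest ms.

351 ms

Entropy contributions −pᵢ log₂ pᵢ: 0.5142, 0.5301, 0.4728, 0.4230; sum H = 1.9402 bits.
RT = a + bH = 215 + 70·1.9402 = 350.81 ms.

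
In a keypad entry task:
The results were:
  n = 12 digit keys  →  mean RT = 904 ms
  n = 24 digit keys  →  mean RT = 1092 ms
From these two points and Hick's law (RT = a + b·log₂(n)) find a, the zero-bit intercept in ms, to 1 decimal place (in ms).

230.0 ms

Slope: b = (1092 − 904) / (log₂ 24 − log₂ 12) = 188/1.0000 = 188.000 ms/bit.
Intercept: a = 904 − 188.000·log₂(12) = 230.027 ms.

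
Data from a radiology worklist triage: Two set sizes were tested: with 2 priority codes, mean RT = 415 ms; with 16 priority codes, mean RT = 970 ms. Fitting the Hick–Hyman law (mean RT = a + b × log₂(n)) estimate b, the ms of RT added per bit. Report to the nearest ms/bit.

The slope on a log₂ axis is (970 − 415) / (4 − 1) = 185 ms/bit.

185 ms/bit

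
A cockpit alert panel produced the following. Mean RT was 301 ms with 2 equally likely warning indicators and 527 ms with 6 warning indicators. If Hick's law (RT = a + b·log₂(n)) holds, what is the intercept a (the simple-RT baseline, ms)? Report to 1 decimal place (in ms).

Slope: b = (527 − 301) / (log₂ 6 − log₂ 2) = 226/1.5850 = 142.590 ms/bit.
Intercept: a = 301 − 142.590·log₂(2) = 158.410 ms.

158.4 ms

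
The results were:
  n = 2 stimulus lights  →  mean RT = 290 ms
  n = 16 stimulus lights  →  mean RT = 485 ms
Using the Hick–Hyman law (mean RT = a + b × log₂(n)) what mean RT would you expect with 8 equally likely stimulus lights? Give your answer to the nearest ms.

RT is linear in log₂ n, so two points fix the line:
  b = (485 − 290) / (log₂ 16 − log₂ 2) = 195 / (4 − 1) = 65 ms/bit
  a = 290 − 65 × 1 = 225 ms
Then RT(8) = 225 + 65 × log₂ 8 = 225 + 65 × 3 ≈ 420.000 ms.

420 ms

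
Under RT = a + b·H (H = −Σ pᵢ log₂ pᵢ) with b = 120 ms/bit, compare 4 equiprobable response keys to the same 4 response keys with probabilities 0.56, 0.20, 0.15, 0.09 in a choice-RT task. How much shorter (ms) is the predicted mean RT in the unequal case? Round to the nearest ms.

Equiprobable entropy H₀ = log₂ 4 = 2.0000 bits.
Skewed entropy H = −Σ pᵢ log₂ pᵢ = 1.6560 bits.
ΔRT = b·(H₀ − H) = 120 × 0.3440 = 41.28 ms.

41 ms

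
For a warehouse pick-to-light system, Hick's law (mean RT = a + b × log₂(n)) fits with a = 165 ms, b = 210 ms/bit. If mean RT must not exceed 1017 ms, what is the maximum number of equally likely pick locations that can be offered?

210·log₂ n ≤ 1017 − 165 = 852, giving log₂ n ≤ 4.0571 and n ≤ 16.646. The largest whole number is 16.

16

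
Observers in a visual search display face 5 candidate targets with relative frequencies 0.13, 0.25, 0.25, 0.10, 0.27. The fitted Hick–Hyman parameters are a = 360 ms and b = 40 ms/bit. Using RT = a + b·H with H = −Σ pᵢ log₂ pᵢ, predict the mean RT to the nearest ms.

H = 0.13·log₂(1/0.13) + 0.25·log₂(1/0.25) + 0.25·log₂(1/0.25) + 0.10·log₂(1/0.10) + 0.27·log₂(1/0.27) = 2.2249 bits.
RT = 360 + 40 × 2.2249 = 448.99 ms.

449 ms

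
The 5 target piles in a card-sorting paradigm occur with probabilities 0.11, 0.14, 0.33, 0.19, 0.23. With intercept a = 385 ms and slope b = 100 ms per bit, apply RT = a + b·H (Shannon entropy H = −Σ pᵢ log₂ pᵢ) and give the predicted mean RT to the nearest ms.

Entropy contributions −pᵢ log₂ pᵢ: 0.3503, 0.3971, 0.5278, 0.4552, 0.4877; sum H = 2.2181 bits.
RT = a + bH = 385 + 100·2.2181 = 606.81 ms.

607 ms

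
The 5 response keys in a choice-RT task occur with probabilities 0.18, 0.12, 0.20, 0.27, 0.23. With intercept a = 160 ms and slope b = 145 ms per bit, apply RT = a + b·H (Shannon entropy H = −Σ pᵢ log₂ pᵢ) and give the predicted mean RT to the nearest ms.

490 ms

Entropy contributions −pᵢ log₂ pᵢ: 0.4453, 0.3671, 0.4644, 0.5100, 0.4877; sum H = 2.2744 bits.
RT = a + bH = 160 + 145·2.2744 = 489.80 ms.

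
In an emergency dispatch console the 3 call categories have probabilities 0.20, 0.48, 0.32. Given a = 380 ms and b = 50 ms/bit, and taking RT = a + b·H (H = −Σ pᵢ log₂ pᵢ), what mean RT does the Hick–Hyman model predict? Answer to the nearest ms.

Entropy contributions −pᵢ log₂ pᵢ: 0.4644, 0.5083, 0.5260; sum H = 1.4987 bits.
RT = a + bH = 380 + 50·1.4987 = 454.93 ms.

455 ms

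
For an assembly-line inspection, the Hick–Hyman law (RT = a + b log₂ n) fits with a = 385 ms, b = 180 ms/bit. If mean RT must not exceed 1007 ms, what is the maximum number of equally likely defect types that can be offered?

Set 385 + 180·log₂ n ≤ 1007 → log₂ n ≤ (1007 − 385)/180 = 3.4556.
So n ≤ 2^3.4556 = 10.970; the largest integer n is 10.

10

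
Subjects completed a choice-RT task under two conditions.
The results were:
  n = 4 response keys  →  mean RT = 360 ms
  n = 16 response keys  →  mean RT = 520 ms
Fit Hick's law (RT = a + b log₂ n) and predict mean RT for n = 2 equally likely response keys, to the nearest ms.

Fit slope and intercept:
  b = (520 − 360) / (log₂ 16 − log₂ 4) = 160 / (4 − 2) = 80 ms/bit
  a = 360 − 80 × 2 = 200 ms
Then RT(2) = 200 + 80 × log₂ 2 = 200 + 80 × 1 ≈ 280.000 ms.

280 ms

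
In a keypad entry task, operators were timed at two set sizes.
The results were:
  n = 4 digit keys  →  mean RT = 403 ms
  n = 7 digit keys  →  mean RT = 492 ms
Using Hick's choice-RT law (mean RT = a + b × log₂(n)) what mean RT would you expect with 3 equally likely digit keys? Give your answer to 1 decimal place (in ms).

357.2 ms

RT is linear in log₂ n, so two points fix the line:
  b = (492 − 403) / (log₂ 7 − log₂ 4) = 89 / (2.8074 − 2) = 110.237 ms/bit
  a = 403 − 110.237 × 2 = 182.527 ms
Then RT(3) = 182.527 + 110.237 × log₂ 3 = 182.527 + 110.237 × 1.5850 ≈ 357.248 ms.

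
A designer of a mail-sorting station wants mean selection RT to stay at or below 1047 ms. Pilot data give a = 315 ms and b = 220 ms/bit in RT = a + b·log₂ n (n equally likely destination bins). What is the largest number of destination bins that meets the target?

Information budget: (1047 − 315)/220 = 3.3273 bits, so n ≤ 2^3.3273 = 10.037 → at most 10.

10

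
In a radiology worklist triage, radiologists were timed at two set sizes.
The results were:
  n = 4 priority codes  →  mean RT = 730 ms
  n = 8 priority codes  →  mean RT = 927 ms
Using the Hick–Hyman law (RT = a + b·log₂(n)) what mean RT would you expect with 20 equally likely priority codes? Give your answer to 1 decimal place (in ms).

With log₂ n on the abscissa the relation is linear; from the two conditions:
  b = (927 − 730) / (log₂ 8 − log₂ 4) = 197 / (3 − 2) = 197.000 ms/bit
  a = 730 − 197.000 × 2 = 336.000 ms
Then RT(20) = 336.000 + 197.000 × log₂ 20 = 336.000 + 197.000 × 4.3219 ≈ 1187.420 ms.

1187.4 ms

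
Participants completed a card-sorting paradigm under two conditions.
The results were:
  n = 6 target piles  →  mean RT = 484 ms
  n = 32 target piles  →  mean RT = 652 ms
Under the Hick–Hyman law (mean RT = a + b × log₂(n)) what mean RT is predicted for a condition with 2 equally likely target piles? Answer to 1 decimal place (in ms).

373.7 ms

RT is linear in log₂ n, so two points fix the line:
  b = (652 − 484) / (log₂ 32 − log₂ 6) = 168 / (5 − 2.5850) = 69.564 ms/bit
  a = 484 − 69.564 × 2.5850 = 304.179 ms
Then RT(2) = 304.179 + 69.564 × log₂ 2 = 304.179 + 69.564 × 1 ≈ 373.743 ms.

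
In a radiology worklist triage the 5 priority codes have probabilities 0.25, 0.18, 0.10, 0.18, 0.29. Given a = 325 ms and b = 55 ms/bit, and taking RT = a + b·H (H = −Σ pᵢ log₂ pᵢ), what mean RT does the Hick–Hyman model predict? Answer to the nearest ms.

448 ms

H = 0.25·log₂(1/0.25) + 0.18·log₂(1/0.18) + 0.10·log₂(1/0.10) + 0.18·log₂(1/0.18) + 0.29·log₂(1/0.29) = 2.2407 bits.
RT = 325 + 55 × 2.2407 = 448.24 ms.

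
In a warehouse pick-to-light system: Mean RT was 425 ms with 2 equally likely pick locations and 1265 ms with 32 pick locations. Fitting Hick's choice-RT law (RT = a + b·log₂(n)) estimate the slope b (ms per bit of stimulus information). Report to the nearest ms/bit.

Slope: b = (1265 − 425) / (log₂ 32 − log₂ 2) = 840/4.0000 = 210 ms/bit.

210 ms/bit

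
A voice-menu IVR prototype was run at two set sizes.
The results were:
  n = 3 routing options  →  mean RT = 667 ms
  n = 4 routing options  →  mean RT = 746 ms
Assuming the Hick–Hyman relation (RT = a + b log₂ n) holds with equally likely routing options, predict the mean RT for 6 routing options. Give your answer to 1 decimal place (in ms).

857.3 ms

Solve the two-equation system in a and b:
  b = (746 − 667) / (log₂ 4 − log₂ 3) = 79 / (2 − 1.5850) = 190.344 ms/bit
  a = 667 − 190.344 × 1.5850 = 365.312 ms
Then RT(6) = 365.312 + 190.344 × log₂ 6 = 365.312 + 190.344 × 2.5850 ≈ 857.344 ms.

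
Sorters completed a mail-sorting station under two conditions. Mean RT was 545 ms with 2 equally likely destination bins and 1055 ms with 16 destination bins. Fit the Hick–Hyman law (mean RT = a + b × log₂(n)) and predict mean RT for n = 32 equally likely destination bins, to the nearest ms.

1225 ms

Fit slope and intercept:
  b = (1055 − 545) / (log₂ 16 − log₂ 2) = 510 / (4 − 1) = 170 ms/bit
  a = 545 − 170 × 1 = 375 ms
Then RT(32) = 375 + 170 × log₂ 32 = 375 + 170 × 5 ≈ 1225.000 ms.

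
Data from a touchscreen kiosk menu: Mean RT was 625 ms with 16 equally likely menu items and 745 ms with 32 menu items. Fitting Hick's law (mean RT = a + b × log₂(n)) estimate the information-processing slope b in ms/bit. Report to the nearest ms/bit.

b = (RT₂ − RT₁)/(log₂ n₂ − log₂ n₁) = (745 − 625)/(5 − 4) = 120 ms/bit.

120 ms/bit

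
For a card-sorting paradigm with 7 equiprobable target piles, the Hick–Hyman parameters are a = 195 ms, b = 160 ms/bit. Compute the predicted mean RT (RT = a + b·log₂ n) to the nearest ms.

644 ms

log₂(7) = 2.8074 bits, so RT = 195 + 160 × 2.8074 ≈ 644.177 ms.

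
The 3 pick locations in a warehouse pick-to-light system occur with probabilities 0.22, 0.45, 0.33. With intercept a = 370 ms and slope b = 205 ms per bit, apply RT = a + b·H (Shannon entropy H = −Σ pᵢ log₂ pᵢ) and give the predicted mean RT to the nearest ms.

Entropy contributions −pᵢ log₂ pᵢ: 0.4806, 0.5184, 0.5278; sum H = 1.5268 bits.
RT = a + bH = 370 + 205·1.5268 = 682.99 ms.

683 ms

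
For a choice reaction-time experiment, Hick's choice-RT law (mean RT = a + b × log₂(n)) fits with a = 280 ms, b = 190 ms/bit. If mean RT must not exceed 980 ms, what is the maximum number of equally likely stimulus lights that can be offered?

12

Information budget: (980 − 280)/190 = 3.6842 bits, so n ≤ 2^3.6842 = 12.855 → at most 12.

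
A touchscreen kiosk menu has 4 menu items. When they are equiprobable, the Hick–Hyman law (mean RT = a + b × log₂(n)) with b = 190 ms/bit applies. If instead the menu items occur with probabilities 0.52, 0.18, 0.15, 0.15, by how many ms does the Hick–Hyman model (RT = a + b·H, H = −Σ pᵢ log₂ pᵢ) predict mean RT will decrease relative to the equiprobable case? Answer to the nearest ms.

The RT saving is b·ΔH. Equiprobable H₀ = log₂(4) = 2.0000 bits; with the given probabilities H = 1.7570 bits.
b·(H₀ − H) = 190 × (2.0000 − 1.7570) = 46.17 ms.

46 ms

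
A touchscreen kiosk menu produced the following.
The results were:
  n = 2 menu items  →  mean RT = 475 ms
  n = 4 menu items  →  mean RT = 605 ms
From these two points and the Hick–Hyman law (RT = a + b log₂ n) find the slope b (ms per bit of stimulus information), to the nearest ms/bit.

130 ms/bit

Slope: b = (605 − 475) / (log₂ 4 − log₂ 2) = 130/1.0000 = 130 ms/bit.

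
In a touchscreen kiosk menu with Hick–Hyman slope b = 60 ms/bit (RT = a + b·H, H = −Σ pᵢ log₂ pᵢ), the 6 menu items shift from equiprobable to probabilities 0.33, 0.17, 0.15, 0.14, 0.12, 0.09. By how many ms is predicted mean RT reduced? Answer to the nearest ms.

8 ms

The RT saving is b·ΔH. Equiprobable H₀ = log₂(6) = 2.5850 bits; with the given probabilities H = 2.4498 bits.
b·(H₀ − H) = 60 × (2.5850 − 2.4498) = 8.11 ms.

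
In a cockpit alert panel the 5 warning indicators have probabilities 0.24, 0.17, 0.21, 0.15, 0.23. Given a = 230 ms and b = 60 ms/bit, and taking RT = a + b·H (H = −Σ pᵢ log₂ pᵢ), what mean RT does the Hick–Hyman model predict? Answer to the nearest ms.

H = 0.24·log₂(1/0.24) + 0.17·log₂(1/0.17) + 0.21·log₂(1/0.21) + 0.15·log₂(1/0.15) + 0.23·log₂(1/0.23) = 2.2998 bits.
RT = 230 + 60 × 2.2998 = 367.99 ms.

368 ms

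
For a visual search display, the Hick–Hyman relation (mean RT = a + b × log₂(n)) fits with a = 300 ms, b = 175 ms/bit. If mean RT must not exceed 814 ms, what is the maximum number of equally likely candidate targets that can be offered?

175·log₂ n ≤ 814 − 300 = 514, giving log₂ n ≤ 2.9371 and n ≤ 7.659. The largest whole number is 7.

7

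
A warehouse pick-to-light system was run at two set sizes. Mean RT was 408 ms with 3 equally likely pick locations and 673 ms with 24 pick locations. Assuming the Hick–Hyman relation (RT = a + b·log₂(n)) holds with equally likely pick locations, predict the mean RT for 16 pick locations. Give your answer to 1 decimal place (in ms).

621.3 ms

Solve the two-equation system in a and b:
  b = (673 − 408) / (log₂ 24 − log₂ 3) = 265 / (4.5850 − 1.5850) = 88.333 ms/bit
  a = 408 − 88.333 × 1.5850 = 267.995 ms
Then RT(16) = 267.995 + 88.333 × log₂ 16 = 267.995 + 88.333 × 4 ≈ 621.328 ms.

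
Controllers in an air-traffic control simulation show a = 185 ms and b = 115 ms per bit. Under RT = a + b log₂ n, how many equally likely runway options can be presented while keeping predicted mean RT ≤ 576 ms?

Set 185 + 115·log₂ n ≤ 576 → log₂ n ≤ (576 − 185)/115 = 3.4000.
So n ≤ 2^3.4000 = 10.556; the largest integer n is 10.

10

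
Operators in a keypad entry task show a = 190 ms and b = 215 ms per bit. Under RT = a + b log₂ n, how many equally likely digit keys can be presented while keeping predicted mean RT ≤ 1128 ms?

215·log₂ n ≤ 1128 − 190 = 938, giving log₂ n ≤ 4.3628 and n ≤ 20.575. The largest whole number is 20.

20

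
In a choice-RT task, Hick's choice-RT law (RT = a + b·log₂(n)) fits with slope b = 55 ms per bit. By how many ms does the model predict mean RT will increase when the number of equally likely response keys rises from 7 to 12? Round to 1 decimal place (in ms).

ΔRT = (a + b log₂ n₂) − (a + b log₂ n₁) = b·(log₂ n₂ − log₂ n₁).
log₂(12) − log₂(7) = 3.5850 − 2.8074 = 0.7776.
ΔRT = 55 × 0.7776 = 42.768 ms.

42.8 ms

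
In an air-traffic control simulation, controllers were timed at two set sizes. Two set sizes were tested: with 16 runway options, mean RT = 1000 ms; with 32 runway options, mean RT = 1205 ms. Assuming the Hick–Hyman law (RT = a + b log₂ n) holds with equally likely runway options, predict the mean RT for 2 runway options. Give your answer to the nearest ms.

385 ms

RT is linear in log₂ n, so two points fix the line:
  b = (1205 − 1000) / (log₂ 32 − log₂ 16) = 205 / (5 − 4) = 205 ms/bit
  a = 1000 − 205 × 4 = 180 ms
Then RT(2) = 180 + 205 × log₂ 2 = 180 + 205 × 1 ≈ 385.000 ms.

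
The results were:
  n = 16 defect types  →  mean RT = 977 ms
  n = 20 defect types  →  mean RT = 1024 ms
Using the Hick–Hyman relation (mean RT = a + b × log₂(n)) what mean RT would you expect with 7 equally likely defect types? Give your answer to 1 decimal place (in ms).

802.9 ms

Fit slope and intercept:
  b = (1024 − 977) / (log₂ 20 − log₂ 16) = 47 / (4.3219 − 4) = 145.995 ms/bit
  a = 977 − 145.995 × 4 = 393.019 ms
Then RT(7) = 393.019 + 145.995 × log₂ 7 = 393.019 + 145.995 × 2.8074 ≈ 802.879 ms.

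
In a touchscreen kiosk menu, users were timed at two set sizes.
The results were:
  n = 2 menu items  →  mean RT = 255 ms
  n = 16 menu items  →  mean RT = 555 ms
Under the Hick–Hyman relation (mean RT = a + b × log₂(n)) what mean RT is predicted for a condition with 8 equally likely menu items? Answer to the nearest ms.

Fit slope and intercept:
  b = (555 − 255) / (log₂ 16 − log₂ 2) = 300 / (4 − 1) = 100 ms/bit
  a = 255 − 100 × 1 = 155 ms
Then RT(8) = 155 + 100 × log₂ 8 = 155 + 100 × 3 ≈ 455.000 ms.

455 ms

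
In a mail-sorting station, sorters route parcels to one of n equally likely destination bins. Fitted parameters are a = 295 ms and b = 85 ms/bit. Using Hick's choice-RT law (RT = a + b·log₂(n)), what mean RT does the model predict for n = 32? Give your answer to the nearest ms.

log₂(32) = 5 bits, so RT = 295 + 85 × 5 ≈ 720.000 ms.

720 ms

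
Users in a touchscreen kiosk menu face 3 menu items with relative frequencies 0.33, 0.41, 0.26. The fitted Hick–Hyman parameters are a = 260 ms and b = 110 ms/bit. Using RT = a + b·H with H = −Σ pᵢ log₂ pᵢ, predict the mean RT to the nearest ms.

H = 0.33·log₂(1/0.33) + 0.41·log₂(1/0.41) + 0.26·log₂(1/0.26) = 1.5605 bits.
RT = 260 + 110 × 1.5605 = 431.65 ms.

432 ms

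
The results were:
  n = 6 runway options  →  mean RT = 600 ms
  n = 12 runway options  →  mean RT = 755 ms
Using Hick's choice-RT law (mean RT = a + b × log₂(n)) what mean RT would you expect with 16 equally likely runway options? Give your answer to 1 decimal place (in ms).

With log₂ n on the abscissa the relation is linear; from the two conditions:
  b = (755 − 600) / (log₂ 12 − log₂ 6) = 155 / (3.5850 − 2.5850) = 155.000 ms/bit
  a = 600 − 155.000 × 2.5850 = 199.331 ms
Then RT(16) = 199.331 + 155.000 × log₂ 16 = 199.331 + 155.000 × 4 ≈ 819.331 ms.

819.3 ms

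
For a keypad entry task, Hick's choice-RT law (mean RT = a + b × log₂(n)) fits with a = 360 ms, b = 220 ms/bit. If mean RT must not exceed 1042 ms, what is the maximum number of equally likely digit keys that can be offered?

8

Set 360 + 220·log₂ n ≤ 1042 → log₂ n ≤ (1042 − 360)/220 = 3.1000.
So n ≤ 2^3.1000 = 8.574; the largest integer n is 8.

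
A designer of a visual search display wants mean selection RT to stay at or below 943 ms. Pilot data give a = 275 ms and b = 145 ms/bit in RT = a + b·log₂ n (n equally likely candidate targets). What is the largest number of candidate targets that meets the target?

24

Information budget: (943 − 275)/145 = 4.6069 bits, so n ≤ 2^4.6069 = 24.368 → at most 24.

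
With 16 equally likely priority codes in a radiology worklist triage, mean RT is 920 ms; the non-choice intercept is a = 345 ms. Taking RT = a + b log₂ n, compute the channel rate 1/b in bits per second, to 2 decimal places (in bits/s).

6.96 bits/s

Choice component = 920 − 345 = 575 ms over log₂(16) = 4 bits.
b = 575 / 4 = 143.750 ms/bit, so 1/b = 6.957 bits/s.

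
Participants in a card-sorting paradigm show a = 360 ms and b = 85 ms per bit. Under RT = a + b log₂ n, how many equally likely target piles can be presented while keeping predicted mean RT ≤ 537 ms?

4

Set 360 + 85·log₂ n ≤ 537 → log₂ n ≤ (537 − 360)/85 = 2.0824.
So n ≤ 2^2.0824 = 4.235; the largest integer n is 4.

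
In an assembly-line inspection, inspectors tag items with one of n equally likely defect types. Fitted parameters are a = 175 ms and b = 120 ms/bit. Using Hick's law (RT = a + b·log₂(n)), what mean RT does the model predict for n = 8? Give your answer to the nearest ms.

535 ms

log₂(8) = 3 bits, so RT = 175 + 120 × 3 ≈ 535.000 ms.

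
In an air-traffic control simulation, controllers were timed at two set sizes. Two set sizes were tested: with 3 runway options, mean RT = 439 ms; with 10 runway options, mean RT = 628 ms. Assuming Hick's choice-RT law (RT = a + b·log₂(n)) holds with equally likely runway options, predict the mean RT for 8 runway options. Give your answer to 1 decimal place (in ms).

RT is linear in log₂ n, so two points fix the line:
  b = (628 − 439) / (log₂ 10 − log₂ 3) = 189 / (3.3219 − 1.5850) = 108.810 ms/bit
  a = 439 − 108.810 × 1.5850 = 266.540 ms
Then RT(8) = 266.540 + 108.810 × log₂ 8 = 266.540 + 108.810 × 3 ≈ 592.971 ms.

593.0 ms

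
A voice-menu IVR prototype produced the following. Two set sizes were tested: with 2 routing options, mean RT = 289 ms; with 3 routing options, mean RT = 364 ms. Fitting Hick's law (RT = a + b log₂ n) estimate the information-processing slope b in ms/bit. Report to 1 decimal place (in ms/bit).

Slope: b = (364 − 289) / (log₂ 3 − log₂ 2) = 75/0.5850 = 128.213 ms/bit.

128.2 ms/bit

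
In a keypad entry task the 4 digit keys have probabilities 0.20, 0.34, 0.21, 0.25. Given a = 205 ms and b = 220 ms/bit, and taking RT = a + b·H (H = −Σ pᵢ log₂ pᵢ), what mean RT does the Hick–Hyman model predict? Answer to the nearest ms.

Entropy contributions −pᵢ log₂ pᵢ: 0.4644, 0.5292, 0.4728, 0.5000; sum H = 1.9664 bits.
RT = a + bH = 205 + 220·1.9664 = 637.60 ms.

638 ms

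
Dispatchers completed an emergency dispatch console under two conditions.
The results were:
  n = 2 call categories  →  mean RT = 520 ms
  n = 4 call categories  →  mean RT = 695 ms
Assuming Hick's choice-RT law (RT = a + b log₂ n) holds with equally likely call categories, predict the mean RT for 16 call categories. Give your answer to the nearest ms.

With log₂ n on the abscissa the relation is linear; from the two conditions:
  b = (695 − 520) / (log₂ 4 − log₂ 2) = 175 / (2 − 1) = 175 ms/bit
  a = 520 − 175 × 1 = 345 ms
Then RT(16) = 345 + 175 × log₂ 16 = 345 + 175 × 4 ≈ 1045.000 ms.

1045 ms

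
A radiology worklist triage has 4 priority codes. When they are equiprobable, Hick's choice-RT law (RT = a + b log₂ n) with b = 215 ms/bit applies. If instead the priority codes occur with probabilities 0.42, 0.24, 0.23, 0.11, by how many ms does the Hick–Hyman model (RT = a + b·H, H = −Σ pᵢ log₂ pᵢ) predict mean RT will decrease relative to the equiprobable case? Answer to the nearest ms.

31 ms

Equiprobable entropy H₀ = log₂ 4 = 2.0000 bits.
Skewed entropy H = −Σ pᵢ log₂ pᵢ = 1.8577 bits.
ΔRT = b·(H₀ − H) = 215 × 0.1423 = 30.59 ms.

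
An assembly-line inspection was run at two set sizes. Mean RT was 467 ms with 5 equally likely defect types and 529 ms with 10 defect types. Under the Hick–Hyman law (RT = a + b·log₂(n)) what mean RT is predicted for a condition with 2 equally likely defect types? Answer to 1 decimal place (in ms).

385.0 ms

RT is linear in log₂ n, so two points fix the line:
  b = (529 − 467) / (log₂ 10 − log₂ 5) = 62 / (3.3219 − 2.3219) = 62.000 ms/bit
  a = 467 − 62.000 × 2.3219 = 323.040 ms
Then RT(2) = 323.040 + 62.000 × log₂ 2 = 323.040 + 62.000 × 1 ≈ 385.040 ms.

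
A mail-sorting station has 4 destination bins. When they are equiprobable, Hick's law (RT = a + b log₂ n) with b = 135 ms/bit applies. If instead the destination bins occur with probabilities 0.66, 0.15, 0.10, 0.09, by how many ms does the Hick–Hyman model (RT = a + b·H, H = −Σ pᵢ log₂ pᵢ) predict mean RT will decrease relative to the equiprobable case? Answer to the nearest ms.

The RT saving is b·ΔH. Equiprobable H₀ = log₂(4) = 2.0000 bits; with the given probabilities H = 1.4510 bits.
b·(H₀ − H) = 135 × (2.0000 − 1.4510) = 74.11 ms.

74 ms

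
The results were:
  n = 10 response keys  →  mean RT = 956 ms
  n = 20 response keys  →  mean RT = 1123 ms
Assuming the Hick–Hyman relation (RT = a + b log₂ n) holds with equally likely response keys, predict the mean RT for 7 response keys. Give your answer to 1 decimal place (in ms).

RT is linear in log₂ n, so two points fix the line:
  b = (1123 − 956) / (log₂ 20 − log₂ 10) = 167 / (4.3219 − 3.3219) = 167.000 ms/bit
  a = 956 − 167.000 × 3.3219 = 401.238 ms
Then RT(7) = 401.238 + 167.000 × log₂ 7 = 401.238 + 167.000 × 2.8074 ≈ 870.066 ms.

870.1 ms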